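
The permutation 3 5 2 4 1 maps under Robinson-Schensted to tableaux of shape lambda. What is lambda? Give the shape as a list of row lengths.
[2, 2, 1]

RSK row insertion gives P = [[1, 4], [2, 5], [3]], which has shape [2, 2, 1].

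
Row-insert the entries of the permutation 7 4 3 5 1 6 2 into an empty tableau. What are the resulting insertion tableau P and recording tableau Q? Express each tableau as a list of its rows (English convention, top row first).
P = [[1, 2, 6], [3, 5], [4], [7]], Q = [[1, 4, 6], [2, 7], [3], [5]]

Insert each entry of the permutation into P by Schensted row insertion, recording in Q the position of each new cell.

Insert 7: appended to row 1. P = [[7]].
Insert 4: 4 bumps 7 from row 1; 7 starts row 2. P = [[4], [7]].
Insert 3: 3 bumps 4 from row 1; 4 bumps 7 from row 2; 7 starts row 3. P = [[3], [4], [7]].
Insert 5: appended to row 1. P = [[3, 5], [4], [7]].
Insert 1: 1 bumps 3 from row 1; 3 bumps 4 from row 2; 4 bumps 7 from row 3; 7 starts row 4. P = [[1, 5], [3], [4], [7]].
Insert 6: appended to row 1. P = [[1, 5, 6], [3], [4], [7]].
Insert 2: 2 bumps 5 from row 1; 5 appends to row 2. P = [[1, 2, 6], [3, 5], [4], [7]].

So P = [[1, 2, 6], [3, 5], [4], [7]], Q = [[1, 4, 6], [2, 7], [3], [5]].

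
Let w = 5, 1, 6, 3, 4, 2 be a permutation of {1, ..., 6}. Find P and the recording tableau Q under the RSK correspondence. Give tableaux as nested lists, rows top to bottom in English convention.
Insert each entry of the permutation into P by Schensted row insertion, recording in Q the position of each new cell.

Insert 5: appended to row 1. P = [[5]].
Insert 1: 1 bumps 5 from row 1; 5 starts row 2. P = [[1], [5]].
Insert 6: appended to row 1. P = [[1, 6], [5]].
Insert 3: 3 bumps 6 from row 1; 6 appends to row 2. P = [[1, 3], [5, 6]].
Insert 4: appended to row 1. P = [[1, 3, 4], [5, 6]].
Insert 2: 2 bumps 3 from row 1; 3 bumps 5 from row 2; 5 starts row 3. P = [[1, 2, 4], [3, 6], [5]].

So P = [[1, 2, 4], [3, 6], [5]], Q = [[1, 3, 5], [2, 4], [6]].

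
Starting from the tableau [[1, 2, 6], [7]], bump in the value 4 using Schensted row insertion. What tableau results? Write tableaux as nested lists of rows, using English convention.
[[1, 2, 4], [6], [7]]

In row 1, 4 replaces 6 (the leftmost entry greater than 4); 6 is bumped to row 2. In row 2, 6 replaces 7 (the leftmost entry greater than 6); 7 is bumped to row 3. 7 starts a new row 3. The new tableau is [[1, 2, 4], [6], [7]].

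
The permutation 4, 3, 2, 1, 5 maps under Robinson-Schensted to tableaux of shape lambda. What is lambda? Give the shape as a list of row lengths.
[2, 1, 1, 1]

Row-insert each entry into an empty tableau.

After inserting 4: P = [[4]].
After inserting 3: P = [[3], [4]].
After inserting 2: P = [[2], [3], [4]].
After inserting 1: P = [[1], [2], [3], [4]].
After inserting 5: P = [[1, 5], [2], [3], [4]].

The final insertion tableau P = [[1, 5], [2], [3], [4]] has shape [2, 1, 1, 1].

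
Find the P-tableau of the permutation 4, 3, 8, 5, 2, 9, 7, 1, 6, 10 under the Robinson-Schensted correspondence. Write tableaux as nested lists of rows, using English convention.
After inserting 4: P = [[4]].
After inserting 3: P = [[3], [4]].
After inserting 8: P = [[3, 8], [4]].
After inserting 5: P = [[3, 5], [4, 8]].
After inserting 2: P = [[2, 5], [3, 8], [4]].
After inserting 9: P = [[2, 5, 9], [3, 8], [4]].
After inserting 7: P = [[2, 5, 7], [3, 8, 9], [4]].
After inserting 1: P = [[1, 5, 7], [2, 8, 9], [3], [4]].
After inserting 6: P = [[1, 5, 6], [2, 7, 9], [3, 8], [4]].
After inserting 10: P = [[1, 5, 6, 10], [2, 7, 9], [3, 8], [4]].

So P = [[1, 5, 6, 10], [2, 7, 9], [3, 8], [4]].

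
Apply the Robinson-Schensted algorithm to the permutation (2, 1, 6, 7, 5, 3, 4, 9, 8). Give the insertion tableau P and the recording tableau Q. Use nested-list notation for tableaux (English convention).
Insert each entry of the permutation into P by Schensted row insertion, recording in Q the position of each new cell.

Insert 2: appended to row 1. P = [[2]], Q = [[1]].
Insert 1: 1 bumps 2 from row 1; 2 starts row 2. P = [[1], [2]], Q = [[1], [2]].
Insert 6: appended to row 1. P = [[1, 6], [2]], Q = [[1, 3], [2]].
Insert 7: appended to row 1. P = [[1, 6, 7], [2]], Q = [[1, 3, 4], [2]].
Insert 5: 5 bumps 6 from row 1; 6 appends to row 2. P = [[1, 5, 7], [2, 6]], Q = [[1, 3, 4], [2, 5]].
Insert 3: 3 bumps 5 from row 1; 5 bumps 6 from row 2; 6 starts row 3. P = [[1, 3, 7], [2, 5], [6]], Q = [[1, 3, 4], [2, 5], [6]].
Insert 4: 4 bumps 7 from row 1; 7 appends to row 2. P = [[1, 3, 4], [2, 5, 7], [6]], Q = [[1, 3, 4], [2, 5, 7], [6]].
Insert 9: appended to row 1. P = [[1, 3, 4, 9], [2, 5, 7], [6]], Q = [[1, 3, 4, 8], [2, 5, 7], [6]].
Insert 8: 8 bumps 9 from row 1; 9 appends to row 2. P = [[1, 3, 4, 8], [2, 5, 7, 9], [6]], Q = [[1, 3, 4, 8], [2, 5, 7, 9], [6]].

So P = [[1, 3, 4, 8], [2, 5, 7, 9], [6]], Q = [[1, 3, 4, 8], [2, 5, 7, 9], [6]].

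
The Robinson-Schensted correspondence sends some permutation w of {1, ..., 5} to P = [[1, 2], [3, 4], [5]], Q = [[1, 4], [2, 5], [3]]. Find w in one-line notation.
Reverse the RSK construction: for i from n down to 1, find the cell of Q containing i, remove the entry at that cell from P, and reverse-bump it up through P; the value ejected from row 1 is w(i).

Step i=5: Q has 5 at row 2, column 2; remove 4 from row 2 of P and reverse-bump: 4 enters row 1 and ejects 2. So w(5) = 2. P is now [[1, 4], [3], [5]].
Step i=4: Q has 4 at row 1, column 2; remove that cell from P, ejecting 4. So w(4) = 4. P is now [[1], [3], [5]].
Step i=3: Q has 3 at row 3, column 1; remove 5 from row 3 of P and reverse-bump: 5 enters row 2 and ejects 3; 3 enters row 1 and ejects 1. So w(3) = 1. P is now [[3], [5]].
Step i=2: Q has 2 at row 2, column 1; remove 5 from row 2 of P and reverse-bump: 5 enters row 1 and ejects 3. So w(2) = 3. P is now [[5]].
Step i=1: Q has 1 at row 1, column 1; remove that cell from P, ejecting 5. So w(1) = 5. P is now [].

So w = 5 3 1 4 2.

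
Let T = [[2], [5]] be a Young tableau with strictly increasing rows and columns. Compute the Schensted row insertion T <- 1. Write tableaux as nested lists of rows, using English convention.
In row 1, 1 replaces 2 (the leftmost entry greater than 1); 2 is bumped to row 2. In row 2, 2 replaces 5 (the leftmost entry greater than 2); 5 is bumped to row 3. 5 starts a new row 3. The new tableau is [[1], [2], [5]].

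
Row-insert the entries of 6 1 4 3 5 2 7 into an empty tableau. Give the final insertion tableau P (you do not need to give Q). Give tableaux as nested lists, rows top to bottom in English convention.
Insert 6: appended to row 1. P = [[6]].
Insert 1: 1 bumps 6 from row 1; 6 starts row 2. P = [[1], [6]].
Insert 4: appended to row 1. P = [[1, 4], [6]].
Insert 3: 3 bumps 4 from row 1; 4 bumps 6 from row 2; 6 starts row 3. P = [[1, 3], [4], [6]].
Insert 5: appended to row 1. P = [[1, 3, 5], [4], [6]].
Insert 2: 2 bumps 3 from row 1; 3 bumps 4 from row 2; 4 bumps 6 from row 3; 6 starts row 4. P = [[1, 2, 5], [3], [4], [6]].
Insert 7: appended to row 1. P = [[1, 2, 5, 7], [3], [4], [6]].

So P = [[1, 2, 5, 7], [3], [4], [6]].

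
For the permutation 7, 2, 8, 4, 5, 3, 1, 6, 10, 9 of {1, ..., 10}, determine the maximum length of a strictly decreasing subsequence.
4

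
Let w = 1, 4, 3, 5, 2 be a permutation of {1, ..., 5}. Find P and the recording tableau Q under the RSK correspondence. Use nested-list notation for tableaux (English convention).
Insert each entry of the permutation into P by Schensted row insertion, recording in Q the position of each new cell.

Insert 1: appended to row 1. P = [[1]], Q = [[1]].
Insert 4: appended to row 1. P = [[1, 4]], Q = [[1, 2]].
Insert 3: 3 bumps 4 from row 1; 4 starts row 2. P = [[1, 3], [4]], Q = [[1, 2], [3]].
Insert 5: appended to row 1. P = [[1, 3, 5], [4]], Q = [[1, 2, 4], [3]].
Insert 2: 2 bumps 3 from row 1; 3 bumps 4 from row 2; 4 starts row 3. P = [[1, 2, 5], [3], [4]], Q = [[1, 2, 4], [3], [5]].

So P = [[1, 2, 5], [3], [4]], Q = [[1, 2, 4], [3], [5]].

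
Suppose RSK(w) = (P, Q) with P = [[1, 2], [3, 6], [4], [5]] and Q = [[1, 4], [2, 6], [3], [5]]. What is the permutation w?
5 4 3 6 1 2

Reverse the RSK construction: for i from n down to 1, find the cell of Q containing i, remove the entry at that cell from P, and reverse-bump it up through P; the value ejected from row 1 is w(i).

Step i=6: Q has 6 at row 2, column 2; remove 6 from row 2 of P and reverse-bump: 6 enters row 1 and ejects 2. So w(6) = 2. P is now [[1, 6], [3], [4], [5]].
Step i=5: Q has 5 at row 4, column 1; remove 5 from row 4 of P and reverse-bump: 5 enters row 3 and ejects 4; 4 enters row 2 and ejects 3; 3 enters row 1 and ejects 1. So w(5) = 1. P is now [[3, 6], [4], [5]].
Step i=4: Q has 4 at row 1, column 2; remove that cell from P, ejecting 6. So w(4) = 6. P is now [[3], [4], [5]].
Step i=3: Q has 3 at row 3, column 1; remove 5 from row 3 of P and reverse-bump: 5 enters row 2 and ejects 4; 4 enters row 1 and ejects 3. So w(3) = 3. P is now [[4], [5]].
Step i=2: Q has 2 at row 2, column 1; remove 5 from row 2 of P and reverse-bump: 5 enters row 1 and ejects 4. So w(2) = 4. P is now [[5]].
Step i=1: Q has 1 at row 1, column 1; remove that cell from P, ejecting 5. So w(1) = 5. P is now [].

So w = 5 4 3 6 1 2.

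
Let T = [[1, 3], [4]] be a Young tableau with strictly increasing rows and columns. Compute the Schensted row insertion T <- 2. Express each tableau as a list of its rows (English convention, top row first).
[[1, 2], [3], [4]]

In row 1, 2 replaces 3 (the leftmost entry greater than 2); 3 is bumped to row 2. In row 2, 3 replaces 4 (the leftmost entry greater than 3); 4 is bumped to row 3. 4 starts a new row 3. The new tableau is [[1, 2], [3], [4]].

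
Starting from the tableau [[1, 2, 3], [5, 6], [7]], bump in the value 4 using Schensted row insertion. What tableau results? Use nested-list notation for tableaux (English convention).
4 is larger than every entry of row 1, so it is appended to row 1. The new tableau is [[1, 2, 3, 4], [5, 6], [7]].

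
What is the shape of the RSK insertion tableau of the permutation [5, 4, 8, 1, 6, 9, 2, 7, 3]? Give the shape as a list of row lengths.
Row-insert each entry into an empty tableau.

After inserting 5: P = [[5]].
After inserting 4: P = [[4], [5]].
After inserting 8: P = [[4, 8], [5]].
After inserting 1: P = [[1, 8], [4], [5]].
After inserting 6: P = [[1, 6], [4, 8], [5]].
After inserting 9: P = [[1, 6, 9], [4, 8], [5]].
After inserting 2: P = [[1, 2, 9], [4, 6], [5, 8]].
After inserting 7: P = [[1, 2, 7], [4, 6, 9], [5, 8]].
After inserting 3: P = [[1, 2, 3], [4, 6, 7], [5, 8, 9]].

The final insertion tableau P = [[1, 2, 3], [4, 6, 7], [5, 8, 9]] has shape [3, 3, 3].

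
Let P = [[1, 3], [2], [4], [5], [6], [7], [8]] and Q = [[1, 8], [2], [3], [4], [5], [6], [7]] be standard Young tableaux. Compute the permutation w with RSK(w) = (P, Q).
Reverse the RSK construction: for i from n down to 1, find the cell of Q containing i, remove the entry at that cell from P, and reverse-bump it up through P; the value ejected from row 1 is w(i).

Step i=8: Q has 8 at row 1, column 2; remove that cell from P, ejecting 3. So w(8) = 3. P is now [[1], [2], [4], [5], [6], [7], [8]].
Step i=7: Q has 7 at row 7, column 1; remove 8 from row 7 of P and reverse-bump: 8 enters row 6 and ejects 7; 7 enters row 5 and ejects 6; 6 enters row 4 and ejects 5; 5 enters row 3 and ejects 4; 4 enters row 2 and ejects 2; 2 enters row 1 and ejects 1. So w(7) = 1. P is now [[2], [4], [5], [6], [7], [8]].
Step i=6: Q has 6 at row 6, column 1; remove 8 from row 6 of P and reverse-bump: 8 enters row 5 and ejects 7; 7 enters row 4 and ejects 6; 6 enters row 3 and ejects 5; 5 enters row 2 and ejects 4; 4 enters row 1 and ejects 2. So w(6) = 2. P is now [[4], [5], [6], [7], [8]].
Step i=5: Q has 5 at row 5, column 1; remove 8 from row 5 of P and reverse-bump: 8 enters row 4 and ejects 7; 7 enters row 3 and ejects 6; 6 enters row 2 and ejects 5; 5 enters row 1 and ejects 4. So w(5) = 4. P is now [[5], [6], [7], [8]].
Step i=4: Q has 4 at row 4, column 1; remove 8 from row 4 of P and reverse-bump: 8 enters row 3 and ejects 7; 7 enters row 2 and ejects 6; 6 enters row 1 and ejects 5. So w(4) = 5. P is now [[6], [7], [8]].
Step i=3: Q has 3 at row 3, column 1; remove 8 from row 3 of P and reverse-bump: 8 enters row 2 and ejects 7; 7 enters row 1 and ejects 6. So w(3) = 6. P is now [[7], [8]].
Step i=2: Q has 2 at row 2, column 1; remove 8 from row 2 of P and reverse-bump: 8 enters row 1 and ejects 7. So w(2) = 7. P is now [[8]].
Step i=1: Q has 1 at row 1, column 1; remove that cell from P, ejecting 8. So w(1) = 8. P is now [].

So w = 8 7 6 5 4 2 1 3.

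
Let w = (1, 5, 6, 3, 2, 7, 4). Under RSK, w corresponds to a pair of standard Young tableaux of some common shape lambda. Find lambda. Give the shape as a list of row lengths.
Row-insert each entry into an empty tableau.

After inserting 1: P = [[1]].
After inserting 5: P = [[1, 5]].
After inserting 6: P = [[1, 5, 6]].
After inserting 3: P = [[1, 3, 6], [5]].
After inserting 2: P = [[1, 2, 6], [3], [5]].
After inserting 7: P = [[1, 2, 6, 7], [3], [5]].
After inserting 4: P = [[1, 2, 4, 7], [3, 6], [5]].

The final insertion tableau P = [[1, 2, 4, 7], [3, 6], [5]] has shape [4, 2, 1].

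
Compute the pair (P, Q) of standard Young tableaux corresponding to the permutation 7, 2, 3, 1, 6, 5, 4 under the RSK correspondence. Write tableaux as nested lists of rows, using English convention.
Insert each entry of the permutation into P by Schensted row insertion, recording in Q the position of each new cell.

Insert 7: appended to row 1. P = [[7]], Q = [[1]].
Insert 2: 2 bumps 7 from row 1; 7 starts row 2. P = [[2], [7]], Q = [[1], [2]].
Insert 3: appended to row 1. P = [[2, 3], [7]], Q = [[1, 3], [2]].
Insert 1: 1 bumps 2 from row 1; 2 bumps 7 from row 2; 7 starts row 3. P = [[1, 3], [2], [7]], Q = [[1, 3], [2], [4]].
Insert 6: appended to row 1. P = [[1, 3, 6], [2], [7]], Q = [[1, 3, 5], [2], [4]].
Insert 5: 5 bumps 6 from row 1; 6 appends to row 2. P = [[1, 3, 5], [2, 6], [7]], Q = [[1, 3, 5], [2, 6], [4]].
Insert 4: 4 bumps 5 from row 1; 5 bumps 6 from row 2; 6 bumps 7 from row 3; 7 starts row 4. P = [[1, 3, 4], [2, 5], [6], [7]], Q = [[1, 3, 5], [2, 6], [4], [7]].

So P = [[1, 3, 4], [2, 5], [6], [7]], Q = [[1, 3, 5], [2, 6], [4], [7]].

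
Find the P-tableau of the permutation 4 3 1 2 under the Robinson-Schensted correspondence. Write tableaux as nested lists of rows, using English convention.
After inserting 4: P = [[4]].
After inserting 3: P = [[3], [4]].
After inserting 1: P = [[1], [3], [4]].
After inserting 2: P = [[1, 2], [3], [4]].

So P = [[1, 2], [3], [4]].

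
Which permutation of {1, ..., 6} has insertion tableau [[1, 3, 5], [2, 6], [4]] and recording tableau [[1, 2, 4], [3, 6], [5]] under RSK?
2 4 3 6 1 5

Reverse RSK: for i = n, n-1, ..., 1, locate i in Q, remove the corresponding corner cell from P, and reverse-bump its entry up through P; the value ejected from row 1 is w(i).

So w = 2 4 3 6 1 5.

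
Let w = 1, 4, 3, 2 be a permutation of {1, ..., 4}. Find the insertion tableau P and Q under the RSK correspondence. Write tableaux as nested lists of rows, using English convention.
P = [[1, 2], [3], [4]], Q = [[1, 2], [3], [4]]

Insert each entry of the permutation into P by Schensted row insertion, recording in Q the position of each new cell.

Insert 1: appended to row 1. P = [[1]].
Insert 4: appended to row 1. P = [[1, 4]].
Insert 3: 3 bumps 4 from row 1; 4 starts row 2. P = [[1, 3], [4]].
Insert 2: 2 bumps 3 from row 1; 3 bumps 4 from row 2; 4 starts row 3. P = [[1, 2], [3], [4]].

So P = [[1, 2], [3], [4]], Q = [[1, 2], [3], [4]].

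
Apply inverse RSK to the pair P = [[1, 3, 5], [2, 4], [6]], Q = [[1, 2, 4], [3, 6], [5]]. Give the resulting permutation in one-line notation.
2 6 4 5 1 3

Reverse the RSK construction: for i from n down to 1, find the cell of Q containing i, remove the entry at that cell from P, and reverse-bump it up through P; the value ejected from row 1 is w(i).

Step i=6: Q has 6 at row 2, column 2; remove 4 from row 2 of P and reverse-bump: 4 enters row 1 and ejects 3. So w(6) = 3. P is now [[1, 4, 5], [2], [6]].
Step i=5: Q has 5 at row 3, column 1; remove 6 from row 3 of P and reverse-bump: 6 enters row 2 and ejects 2; 2 enters row 1 and ejects 1. So w(5) = 1. P is now [[2, 4, 5], [6]].
Step i=4: Q has 4 at row 1, column 3; remove that cell from P, ejecting 5. So w(4) = 5. P is now [[2, 4], [6]].
Step i=3: Q has 3 at row 2, column 1; remove 6 from row 2 of P and reverse-bump: 6 enters row 1 and ejects 4. So w(3) = 4. P is now [[2, 6]].
Step i=2: Q has 2 at row 1, column 2; remove that cell from P, ejecting 6. So w(2) = 6. P is now [[2]].
Step i=1: Q has 1 at row 1, column 1; remove that cell from P, ejecting 2. So w(1) = 2. P is now [].

So w = 2 6 4 5 1 3.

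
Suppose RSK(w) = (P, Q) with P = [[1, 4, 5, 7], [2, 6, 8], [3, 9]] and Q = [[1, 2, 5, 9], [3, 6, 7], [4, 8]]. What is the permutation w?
3 6 2 1 9 4 8 5 7

Reverse the RSK construction: for i from n down to 1, find the cell of Q containing i, remove the entry at that cell from P, and reverse-bump it up through P; the value ejected from row 1 is w(i).

Step i=9: Q has 9 at row 1, column 4; remove that cell from P, ejecting 7. So w(9) = 7. P is now [[1, 4, 5], [2, 6, 8], [3, 9]].
Step i=8: Q has 8 at row 3, column 2; remove 9 from row 3 of P and reverse-bump: 9 enters row 2 and ejects 8; 8 enters row 1 and ejects 5. So w(8) = 5. P is now [[1, 4, 8], [2, 6, 9], [3]].
Step i=7: Q has 7 at row 2, column 3; remove 9 from row 2 of P and reverse-bump: 9 enters row 1 and ejects 8. So w(7) = 8. P is now [[1, 4, 9], [2, 6], [3]].
Step i=6: Q has 6 at row 2, column 2; remove 6 from row 2 of P and reverse-bump: 6 enters row 1 and ejects 4. So w(6) = 4. P is now [[1, 6, 9], [2], [3]].
Step i=5: Q has 5 at row 1, column 3; remove that cell from P, ejecting 9. So w(5) = 9. P is now [[1, 6], [2], [3]].
Step i=4: Q has 4 at row 3, column 1; remove 3 from row 3 of P and reverse-bump: 3 enters row 2 and ejects 2; 2 enters row 1 and ejects 1. So w(4) = 1. P is now [[2, 6], [3]].
Step i=3: Q has 3 at row 2, column 1; remove 3 from row 2 of P and reverse-bump: 3 enters row 1 and ejects 2. So w(3) = 2. P is now [[3, 6]].
Step i=2: Q has 2 at row 1, column 2; remove that cell from P, ejecting 6. So w(2) = 6. P is now [[3]].
Step i=1: Q has 1 at row 1, column 1; remove that cell from P, ejecting 3. So w(1) = 3. P is now [].

So w = 3 6 2 1 9 4 8 5 7.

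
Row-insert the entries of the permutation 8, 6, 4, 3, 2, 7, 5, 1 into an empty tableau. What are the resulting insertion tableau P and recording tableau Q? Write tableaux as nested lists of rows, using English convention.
P = [[1, 5], [2, 7], [3], [4], [6], [8]], Q = [[1, 6], [2, 7], [3], [4], [5], [8]]

Insert each entry of the permutation into P by Schensted row insertion, recording in Q the position of each new cell.

Insert 8: appended to row 1. P = [[8]].
Insert 6: 6 bumps 8 from row 1; 8 starts row 2. P = [[6], [8]].
Insert 4: 4 bumps 6 from row 1; 6 bumps 8 from row 2; 8 starts row 3. P = [[4], [6], [8]].
Insert 3: 3 bumps 4 from row 1; 4 bumps 6 from row 2; 6 bumps 8 from row 3; 8 starts row 4. P = [[3], [4], [6], [8]].
Insert 2: 2 bumps 3 from row 1; 3 bumps 4 from row 2; 4 bumps 6 from row 3; 6 bumps 8 from row 4; 8 starts row 5. P = [[2], [3], [4], [6], [8]].
Insert 7: appended to row 1. P = [[2, 7], [3], [4], [6], [8]].
Insert 5: 5 bumps 7 from row 1; 7 appends to row 2. P = [[2, 5], [3, 7], [4], [6], [8]].
Insert 1: 1 bumps 2 from row 1; 2 bumps 3 from row 2; 3 bumps 4 from row 3; 4 bumps 6 from row 4; 6 bumps 8 from row 5; 8 starts row 6. P = [[1, 5], [2, 7], [3], [4], [6], [8]].

So P = [[1, 5], [2, 7], [3], [4], [6], [8]], Q = [[1, 6], [2, 7], [3], [4], [5], [8]].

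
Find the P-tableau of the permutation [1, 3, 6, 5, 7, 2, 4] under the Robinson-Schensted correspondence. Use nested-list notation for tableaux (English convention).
P = [[1, 2, 4, 7], [3, 5], [6]]

Insert 1: appended to row 1. P = [[1]].
Insert 3: appended to row 1. P = [[1, 3]].
Insert 6: appended to row 1. P = [[1, 3, 6]].
Insert 5: 5 bumps 6 from row 1; 6 starts row 2. P = [[1, 3, 5], [6]].
Insert 7: appended to row 1. P = [[1, 3, 5, 7], [6]].
Insert 2: 2 bumps 3 from row 1; 3 bumps 6 from row 2; 6 starts row 3. P = [[1, 2, 5, 7], [3], [6]].
Insert 4: 4 bumps 5 from row 1; 5 appends to row 2. P = [[1, 2, 4, 7], [3, 5], [6]].

So P = [[1, 2, 4, 7], [3, 5], [6]].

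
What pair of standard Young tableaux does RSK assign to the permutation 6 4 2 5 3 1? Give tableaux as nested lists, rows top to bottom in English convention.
P = [[1, 3], [2, 5], [4], [6]], Q = [[1, 4], [2, 5], [3], [6]]

Insert each entry of the permutation into P by Schensted row insertion, recording in Q the position of each new cell.

Insert 6: appended to row 1. P = [[6]].
Insert 4: 4 bumps 6 from row 1; 6 starts row 2. P = [[4], [6]].
Insert 2: 2 bumps 4 from row 1; 4 bumps 6 from row 2; 6 starts row 3. P = [[2], [4], [6]].
Insert 5: appended to row 1. P = [[2, 5], [4], [6]].
Insert 3: 3 bumps 5 from row 1; 5 appends to row 2. P = [[2, 3], [4, 5], [6]].
Insert 1: 1 bumps 2 from row 1; 2 bumps 4 from row 2; 4 bumps 6 from row 3; 6 starts row 4. P = [[1, 3], [2, 5], [4], [6]].

So P = [[1, 3], [2, 5], [4], [6]], Q = [[1, 4], [2, 5], [3], [6]].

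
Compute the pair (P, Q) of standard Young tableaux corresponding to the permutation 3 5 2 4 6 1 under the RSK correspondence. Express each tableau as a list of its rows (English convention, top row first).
Insert each entry of the permutation into P by Schensted row insertion, recording in Q the position of each new cell.

Insert 3: appended to row 1. P = [[3]], Q = [[1]].
Insert 5: appended to row 1. P = [[3, 5]], Q = [[1, 2]].
Insert 2: 2 bumps 3 from row 1; 3 starts row 2. P = [[2, 5], [3]], Q = [[1, 2], [3]].
Insert 4: 4 bumps 5 from row 1; 5 appends to row 2. P = [[2, 4], [3, 5]], Q = [[1, 2], [3, 4]].
Insert 6: appended to row 1. P = [[2, 4, 6], [3, 5]], Q = [[1, 2, 5], [3, 4]].
Insert 1: 1 bumps 2 from row 1; 2 bumps 3 from row 2; 3 starts row 3. P = [[1, 4, 6], [2, 5], [3]], Q = [[1, 2, 5], [3, 4], [6]].

So P = [[1, 4, 6], [2, 5], [3]], Q = [[1, 2, 5], [3, 4], [6]].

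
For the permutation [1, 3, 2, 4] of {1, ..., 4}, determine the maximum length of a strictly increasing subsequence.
3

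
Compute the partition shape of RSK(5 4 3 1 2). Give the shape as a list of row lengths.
[2, 1, 1, 1]

RSK row insertion gives P = [[1, 2], [3], [4], [5]], which has shape [2, 1, 1, 1].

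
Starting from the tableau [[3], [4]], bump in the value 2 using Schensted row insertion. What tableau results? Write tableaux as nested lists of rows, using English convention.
In row 1, 2 replaces 3 (the leftmost entry greater than 2); 3 is bumped to row 2. In row 2, 3 replaces 4 (the leftmost entry greater than 3); 4 is bumped to row 3. 4 starts a new row 3. The new tableau is [[2], [3], [4]].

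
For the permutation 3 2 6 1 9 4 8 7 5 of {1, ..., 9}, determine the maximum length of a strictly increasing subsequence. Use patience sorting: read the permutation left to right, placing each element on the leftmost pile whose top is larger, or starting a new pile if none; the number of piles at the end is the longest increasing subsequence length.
3: new pile. tops = [3]
2: onto pile 1 (replacing 3). tops = [2]
6: new pile. tops = [2, 6]
1: onto pile 1 (replacing 2). tops = [1, 6]
9: new pile. tops = [1, 6, 9]
4: onto pile 2 (replacing 6). tops = [1, 4, 9]
8: onto pile 3 (replacing 9). tops = [1, 4, 8]
7: onto pile 3 (replacing 8). tops = [1, 4, 7]
5: onto pile 3 (replacing 7). tops = [1, 4, 5]

3 piles, so the longest increasing subsequence has length 3.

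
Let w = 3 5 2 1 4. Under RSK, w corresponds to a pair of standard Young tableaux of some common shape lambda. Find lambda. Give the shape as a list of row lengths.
Row-insert each entry into an empty tableau.

After inserting 3: P = [[3]].
After inserting 5: P = [[3, 5]].
After inserting 2: P = [[2, 5], [3]].
After inserting 1: P = [[1, 5], [2], [3]].
After inserting 4: P = [[1, 4], [2, 5], [3]].

The final insertion tableau P = [[1, 4], [2, 5], [3]] has shape [2, 2, 1].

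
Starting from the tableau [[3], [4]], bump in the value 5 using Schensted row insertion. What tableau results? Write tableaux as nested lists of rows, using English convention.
[[3, 5], [4]]

5 is larger than every entry of row 1, so it is appended to row 1. The new tableau is [[3, 5], [4]].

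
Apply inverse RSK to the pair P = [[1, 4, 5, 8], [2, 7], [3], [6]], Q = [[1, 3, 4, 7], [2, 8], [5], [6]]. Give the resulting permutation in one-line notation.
Reverse the RSK construction: for i from n down to 1, find the cell of Q containing i, remove the entry at that cell from P, and reverse-bump it up through P; the value ejected from row 1 is w(i).

Step i=8: Q has 8 at row 2, column 2; remove 7 from row 2 of P and reverse-bump: 7 enters row 1 and ejects 5. So w(8) = 5. P is now [[1, 4, 7, 8], [2], [3], [6]].
Step i=7: Q has 7 at row 1, column 4; remove that cell from P, ejecting 8. So w(7) = 8. P is now [[1, 4, 7], [2], [3], [6]].
Step i=6: Q has 6 at row 4, column 1; remove 6 from row 4 of P and reverse-bump: 6 enters row 3 and ejects 3; 3 enters row 2 and ejects 2; 2 enters row 1 and ejects 1. So w(6) = 1. P is now [[2, 4, 7], [3], [6]].
Step i=5: Q has 5 at row 3, column 1; remove 6 from row 3 of P and reverse-bump: 6 enters row 2 and ejects 3; 3 enters row 1 and ejects 2. So w(5) = 2. P is now [[3, 4, 7], [6]].
Step i=4: Q has 4 at row 1, column 3; remove that cell from P, ejecting 7. So w(4) = 7. P is now [[3, 4], [6]].
Step i=3: Q has 3 at row 1, column 2; remove that cell from P, ejecting 4. So w(3) = 4. P is now [[3], [6]].
Step i=2: Q has 2 at row 2, column 1; remove 6 from row 2 of P and reverse-bump: 6 enters row 1 and ejects 3. So w(2) = 3. P is now [[6]].
Step i=1: Q has 1 at row 1, column 1; remove that cell from P, ejecting 6. So w(1) = 6. P is now [].

So w = 6 3 4 7 2 1 8 5.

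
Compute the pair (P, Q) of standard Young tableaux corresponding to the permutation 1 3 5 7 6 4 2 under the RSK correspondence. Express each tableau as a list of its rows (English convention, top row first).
Insert each entry of the permutation into P by Schensted row insertion, recording in Q the position of each new cell.

Insert 1: appended to row 1. P = [[1]].
Insert 3: appended to row 1. P = [[1, 3]].
Insert 5: appended to row 1. P = [[1, 3, 5]].
Insert 7: appended to row 1. P = [[1, 3, 5, 7]].
Insert 6: 6 bumps 7 from row 1; 7 starts row 2. P = [[1, 3, 5, 6], [7]].
Insert 4: 4 bumps 5 from row 1; 5 bumps 7 from row 2; 7 starts row 3. P = [[1, 3, 4, 6], [5], [7]].
Insert 2: 2 bumps 3 from row 1; 3 bumps 5 from row 2; 5 bumps 7 from row 3; 7 starts row 4. P = [[1, 2, 4, 6], [3], [5], [7]].

So P = [[1, 2, 4, 6], [3], [5], [7]], Q = [[1, 2, 3, 4], [5], [6], [7]].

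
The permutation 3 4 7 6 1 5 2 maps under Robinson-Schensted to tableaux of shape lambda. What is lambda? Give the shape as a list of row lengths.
[3, 2, 1, 1]

Row-insert each entry into an empty tableau.

After inserting 3: P = [[3]].
After inserting 4: P = [[3, 4]].
After inserting 7: P = [[3, 4, 7]].
After inserting 6: P = [[3, 4, 6], [7]].
After inserting 1: P = [[1, 4, 6], [3], [7]].
After inserting 5: P = [[1, 4, 5], [3, 6], [7]].
After inserting 2: P = [[1, 2, 5], [3, 4], [6], [7]].

The final insertion tableau P = [[1, 2, 5], [3, 4], [6], [7]] has shape [3, 2, 1, 1].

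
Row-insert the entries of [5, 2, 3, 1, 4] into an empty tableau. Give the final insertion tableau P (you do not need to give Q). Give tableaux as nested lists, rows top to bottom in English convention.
Insert 5: appended to row 1. P = [[5]].
Insert 2: 2 bumps 5 from row 1; 5 starts row 2. P = [[2], [5]].
Insert 3: appended to row 1. P = [[2, 3], [5]].
Insert 1: 1 bumps 2 from row 1; 2 bumps 5 from row 2; 5 starts row 3. P = [[1, 3], [2], [5]].
Insert 4: appended to row 1. P = [[1, 3, 4], [2], [5]].

So P = [[1, 3, 4], [2], [5]].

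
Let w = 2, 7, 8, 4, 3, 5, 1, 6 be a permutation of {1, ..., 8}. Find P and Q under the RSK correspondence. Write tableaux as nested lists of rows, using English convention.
P = [[1, 3, 5, 6], [2, 8], [4], [7]], Q = [[1, 2, 3, 8], [4, 6], [5], [7]]

Insert each entry of the permutation into P by Schensted row insertion, recording in Q the position of each new cell.

After inserting 2: P = [[2]].
After inserting 7: P = [[2, 7]].
After inserting 8: P = [[2, 7, 8]].
After inserting 4: P = [[2, 4, 8], [7]].
After inserting 3: P = [[2, 3, 8], [4], [7]].
After inserting 5: P = [[2, 3, 5], [4, 8], [7]].
After inserting 1: P = [[1, 3, 5], [2, 8], [4], [7]].
After inserting 6: P = [[1, 3, 5, 6], [2, 8], [4], [7]].

So P = [[1, 3, 5, 6], [2, 8], [4], [7]], Q = [[1, 2, 3, 8], [4, 6], [5], [7]].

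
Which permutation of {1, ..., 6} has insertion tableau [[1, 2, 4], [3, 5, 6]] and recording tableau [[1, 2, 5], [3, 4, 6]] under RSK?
Reverse the RSK construction: for i from n down to 1, find the cell of Q containing i, remove the entry at that cell from P, and reverse-bump it up through P; the value ejected from row 1 is w(i).

Step i=6: Q has 6 at row 2, column 3; remove 6 from row 2 of P and reverse-bump: 6 enters row 1 and ejects 4. So w(6) = 4. P is now [[1, 2, 6], [3, 5]].
Step i=5: Q has 5 at row 1, column 3; remove that cell from P, ejecting 6. So w(5) = 6. P is now [[1, 2], [3, 5]].
Step i=4: Q has 4 at row 2, column 2; remove 5 from row 2 of P and reverse-bump: 5 enters row 1 and ejects 2. So w(4) = 2. P is now [[1, 5], [3]].
Step i=3: Q has 3 at row 2, column 1; remove 3 from row 2 of P and reverse-bump: 3 enters row 1 and ejects 1. So w(3) = 1. P is now [[3, 5]].
Step i=2: Q has 2 at row 1, column 2; remove that cell from P, ejecting 5. So w(2) = 5. P is now [[3]].
Step i=1: Q has 1 at row 1, column 1; remove that cell from P, ejecting 3. So w(1) = 3. P is now [].

So w = 3 5 1 2 6 4.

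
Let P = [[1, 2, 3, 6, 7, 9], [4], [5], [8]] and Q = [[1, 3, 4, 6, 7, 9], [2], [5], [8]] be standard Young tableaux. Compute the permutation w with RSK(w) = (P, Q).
8 1 2 5 4 6 7 3 9

Reverse the RSK construction: for i from n down to 1, find the cell of Q containing i, remove the entry at that cell from P, and reverse-bump it up through P; the value ejected from row 1 is w(i).

Step i=9: Q has 9 at row 1, column 6; remove that cell from P, ejecting 9. So w(9) = 9. P is now [[1, 2, 3, 6, 7], [4], [5], [8]].
Step i=8: Q has 8 at row 4, column 1; remove 8 from row 4 of P and reverse-bump: 8 enters row 3 and ejects 5; 5 enters row 2 and ejects 4; 4 enters row 1 and ejects 3. So w(8) = 3. P is now [[1, 2, 4, 6, 7], [5], [8]].
Step i=7: Q has 7 at row 1, column 5; remove that cell from P, ejecting 7. So w(7) = 7. P is now [[1, 2, 4, 6], [5], [8]].
Step i=6: Q has 6 at row 1, column 4; remove that cell from P, ejecting 6. So w(6) = 6. P is now [[1, 2, 4], [5], [8]].
Step i=5: Q has 5 at row 3, column 1; remove 8 from row 3 of P and reverse-bump: 8 enters row 2 and ejects 5; 5 enters row 1 and ejects 4. So w(5) = 4. P is now [[1, 2, 5], [8]].
Step i=4: Q has 4 at row 1, column 3; remove that cell from P, ejecting 5. So w(4) = 5. P is now [[1, 2], [8]].
Step i=3: Q has 3 at row 1, column 2; remove that cell from P, ejecting 2. So w(3) = 2. P is now [[1], [8]].
Step i=2: Q has 2 at row 2, column 1; remove 8 from row 2 of P and reverse-bump: 8 enters row 1 and ejects 1. So w(2) = 1. P is now [[8]].
Step i=1: Q has 1 at row 1, column 1; remove that cell from P, ejecting 8. So w(1) = 8. P is now [].

So w = 8 1 2 5 4 6 7 3 9.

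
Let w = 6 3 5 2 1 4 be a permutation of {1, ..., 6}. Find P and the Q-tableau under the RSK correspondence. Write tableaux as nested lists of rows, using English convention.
Insert each entry of the permutation into P by Schensted row insertion, recording in Q the position of each new cell.

Insert 6: appended to row 1. P = [[6]].
Insert 3: 3 bumps 6 from row 1; 6 starts row 2. P = [[3], [6]].
Insert 5: appended to row 1. P = [[3, 5], [6]].
Insert 2: 2 bumps 3 from row 1; 3 bumps 6 from row 2; 6 starts row 3. P = [[2, 5], [3], [6]].
Insert 1: 1 bumps 2 from row 1; 2 bumps 3 from row 2; 3 bumps 6 from row 3; 6 starts row 4. P = [[1, 5], [2], [3], [6]].
Insert 4: 4 bumps 5 from row 1; 5 appends to row 2. P = [[1, 4], [2, 5], [3], [6]].

So P = [[1, 4], [2, 5], [3], [6]], Q = [[1, 3], [2, 6], [4], [5]].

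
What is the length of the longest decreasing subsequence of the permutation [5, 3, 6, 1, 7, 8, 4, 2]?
3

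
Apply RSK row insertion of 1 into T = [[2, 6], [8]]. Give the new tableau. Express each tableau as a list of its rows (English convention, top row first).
In row 1, 1 replaces 2 (the leftmost entry greater than 1); 2 is bumped to row 2. In row 2, 2 replaces 8 (the leftmost entry greater than 2); 8 is bumped to row 3. 8 starts a new row 3. The new tableau is [[1, 6], [2], [8]].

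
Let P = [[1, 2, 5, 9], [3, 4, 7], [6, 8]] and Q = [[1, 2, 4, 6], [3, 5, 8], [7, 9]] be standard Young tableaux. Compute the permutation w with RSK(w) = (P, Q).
Reverse the RSK construction: for i from n down to 1, find the cell of Q containing i, remove the entry at that cell from P, and reverse-bump it up through P; the value ejected from row 1 is w(i).

Step i=9: Q has 9 at row 3, column 2; remove 8 from row 3 of P and reverse-bump: 8 enters row 2 and ejects 7; 7 enters row 1 and ejects 5. So w(9) = 5. P is now [[1, 2, 7, 9], [3, 4, 8], [6]].
Step i=8: Q has 8 at row 2, column 3; remove 8 from row 2 of P and reverse-bump: 8 enters row 1 and ejects 7. So w(8) = 7. P is now [[1, 2, 8, 9], [3, 4], [6]].
Step i=7: Q has 7 at row 3, column 1; remove 6 from row 3 of P and reverse-bump: 6 enters row 2 and ejects 4; 4 enters row 1 and ejects 2. So w(7) = 2. P is now [[1, 4, 8, 9], [3, 6]].
Step i=6: Q has 6 at row 1, column 4; remove that cell from P, ejecting 9. So w(6) = 9. P is now [[1, 4, 8], [3, 6]].
Step i=5: Q has 5 at row 2, column 2; remove 6 from row 2 of P and reverse-bump: 6 enters row 1 and ejects 4. So w(5) = 4. P is now [[1, 6, 8], [3]].
Step i=4: Q has 4 at row 1, column 3; remove that cell from P, ejecting 8. So w(4) = 8. P is now [[1, 6], [3]].
Step i=3: Q has 3 at row 2, column 1; remove 3 from row 2 of P and reverse-bump: 3 enters row 1 and ejects 1. So w(3) = 1. P is now [[3, 6]].
Step i=2: Q has 2 at row 1, column 2; remove that cell from P, ejecting 6. So w(2) = 6. P is now [[3]].
Step i=1: Q has 1 at row 1, column 1; remove that cell from P, ejecting 3. So w(1) = 3. P is now [].

So w = 3 6 1 8 4 9 2 7 5.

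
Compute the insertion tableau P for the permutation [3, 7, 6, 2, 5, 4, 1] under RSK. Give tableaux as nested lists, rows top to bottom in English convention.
After inserting 3: P = [[3]].
After inserting 7: P = [[3, 7]].
After inserting 6: P = [[3, 6], [7]].
After inserting 2: P = [[2, 6], [3], [7]].
After inserting 5: P = [[2, 5], [3, 6], [7]].
After inserting 4: P = [[2, 4], [3, 5], [6], [7]].
After inserting 1: P = [[1, 4], [2, 5], [3], [6], [7]].

So P = [[1, 4], [2, 5], [3], [6], [7]].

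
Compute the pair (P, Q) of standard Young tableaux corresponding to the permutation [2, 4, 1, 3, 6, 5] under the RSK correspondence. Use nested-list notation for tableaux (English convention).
Insert each entry of the permutation into P by Schensted row insertion, recording in Q the position of each new cell.

Insert 2: appended to row 1. P = [[2]].
Insert 4: appended to row 1. P = [[2, 4]].
Insert 1: 1 bumps 2 from row 1; 2 starts row 2. P = [[1, 4], [2]].
Insert 3: 3 bumps 4 from row 1; 4 appends to row 2. P = [[1, 3], [2, 4]].
Insert 6: appended to row 1. P = [[1, 3, 6], [2, 4]].
Insert 5: 5 bumps 6 from row 1; 6 appends to row 2. P = [[1, 3, 5], [2, 4, 6]].

So P = [[1, 3, 5], [2, 4, 6]], Q = [[1, 2, 5], [3, 4, 6]].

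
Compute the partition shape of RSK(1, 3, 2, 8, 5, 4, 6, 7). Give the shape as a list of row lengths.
[5, 2, 1]

Row-insert each entry into an empty tableau.

After inserting 1: P = [[1]].
After inserting 3: P = [[1, 3]].
After inserting 2: P = [[1, 2], [3]].
After inserting 8: P = [[1, 2, 8], [3]].
After inserting 5: P = [[1, 2, 5], [3, 8]].
After inserting 4: P = [[1, 2, 4], [3, 5], [8]].
After inserting 6: P = [[1, 2, 4, 6], [3, 5], [8]].
After inserting 7: P = [[1, 2, 4, 6, 7], [3, 5], [8]].

The final insertion tableau P = [[1, 2, 4, 6, 7], [3, 5], [8]] has shape [5, 2, 1].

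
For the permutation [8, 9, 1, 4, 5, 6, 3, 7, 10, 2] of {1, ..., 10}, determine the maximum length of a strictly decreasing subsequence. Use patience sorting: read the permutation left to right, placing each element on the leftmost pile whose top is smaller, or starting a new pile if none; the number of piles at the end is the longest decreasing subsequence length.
4

8: new pile. tops = [8]
9: onto pile 1 (replacing 8). tops = [9]
1: new pile. tops = [9, 1]
4: onto pile 2 (replacing 1). tops = [9, 4]
5: onto pile 2 (replacing 4). tops = [9, 5]
6: onto pile 2 (replacing 5). tops = [9, 6]
3: new pile. tops = [9, 6, 3]
7: onto pile 2 (replacing 6). tops = [9, 7, 3]
10: onto pile 1 (replacing 9). tops = [10, 7, 3]
2: new pile. tops = [10, 7, 3, 2]

4 piles, so the longest decreasing subsequence has length 4.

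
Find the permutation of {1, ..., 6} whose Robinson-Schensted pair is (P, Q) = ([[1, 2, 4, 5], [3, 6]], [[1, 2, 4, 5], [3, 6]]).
1 3 2 4 6 5

Reverse the RSK construction: for i from n down to 1, find the cell of Q containing i, remove the entry at that cell from P, and reverse-bump it up through P; the value ejected from row 1 is w(i).

Step i=6: Q has 6 at row 2, column 2; remove 6 from row 2 of P and reverse-bump: 6 enters row 1 and ejects 5. So w(6) = 5. P is now [[1, 2, 4, 6], [3]].
Step i=5: Q has 5 at row 1, column 4; remove that cell from P, ejecting 6. So w(5) = 6. P is now [[1, 2, 4], [3]].
Step i=4: Q has 4 at row 1, column 3; remove that cell from P, ejecting 4. So w(4) = 4. P is now [[1, 2], [3]].
Step i=3: Q has 3 at row 2, column 1; remove 3 from row 2 of P and reverse-bump: 3 enters row 1 and ejects 2. So w(3) = 2. P is now [[1, 3]].
Step i=2: Q has 2 at row 1, column 2; remove that cell from P, ejecting 3. So w(2) = 3. P is now [[1]].
Step i=1: Q has 1 at row 1, column 1; remove that cell from P, ejecting 1. So w(1) = 1. P is now [].

So w = 1 3 2 4 6 5.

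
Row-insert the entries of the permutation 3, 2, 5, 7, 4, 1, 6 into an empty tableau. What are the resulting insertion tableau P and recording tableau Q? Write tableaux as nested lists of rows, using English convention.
Insert each entry of the permutation into P by Schensted row insertion, recording in Q the position of each new cell.

Insert 3: appended to row 1. P = [[3]], Q = [[1]].
Insert 2: 2 bumps 3 from row 1; 3 starts row 2. P = [[2], [3]], Q = [[1], [2]].
Insert 5: appended to row 1. P = [[2, 5], [3]], Q = [[1, 3], [2]].
Insert 7: appended to row 1. P = [[2, 5, 7], [3]], Q = [[1, 3, 4], [2]].
Insert 4: 4 bumps 5 from row 1; 5 appends to row 2. P = [[2, 4, 7], [3, 5]], Q = [[1, 3, 4], [2, 5]].
Insert 1: 1 bumps 2 from row 1; 2 bumps 3 from row 2; 3 starts row 3. P = [[1, 4, 7], [2, 5], [3]], Q = [[1, 3, 4], [2, 5], [6]].
Insert 6: 6 bumps 7 from row 1; 7 appends to row 2. P = [[1, 4, 6], [2, 5, 7], [3]], Q = [[1, 3, 4], [2, 5, 7], [6]].

So P = [[1, 4, 6], [2, 5, 7], [3]], Q = [[1, 3, 4], [2, 5, 7], [6]].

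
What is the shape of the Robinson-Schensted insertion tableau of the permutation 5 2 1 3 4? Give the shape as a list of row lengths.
[3, 1, 1]

Row-insert each entry into an empty tableau.

After inserting 5: P = [[5]].
After inserting 2: P = [[2], [5]].
After inserting 1: P = [[1], [2], [5]].
After inserting 3: P = [[1, 3], [2], [5]].
After inserting 4: P = [[1, 3, 4], [2], [5]].

The final insertion tableau P = [[1, 3, 4], [2], [5]] has shape [3, 1, 1].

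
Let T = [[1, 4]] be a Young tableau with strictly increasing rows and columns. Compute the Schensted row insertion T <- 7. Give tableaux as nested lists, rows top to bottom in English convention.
7 is larger than every entry of row 1, so it is appended to row 1. The new tableau is [[1, 4, 7]].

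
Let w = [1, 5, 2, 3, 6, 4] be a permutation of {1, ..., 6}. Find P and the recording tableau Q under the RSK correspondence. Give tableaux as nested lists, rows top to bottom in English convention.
P = [[1, 2, 3, 4], [5, 6]], Q = [[1, 2, 4, 5], [3, 6]]

Insert each entry of the permutation into P by Schensted row insertion, recording in Q the position of each new cell.

Insert 1: appended to row 1. P = [[1]].
Insert 5: appended to row 1. P = [[1, 5]].
Insert 2: 2 bumps 5 from row 1; 5 starts row 2. P = [[1, 2], [5]].
Insert 3: appended to row 1. P = [[1, 2, 3], [5]].
Insert 6: appended to row 1. P = [[1, 2, 3, 6], [5]].
Insert 4: 4 bumps 6 from row 1; 6 appends to row 2. P = [[1, 2, 3, 4], [5, 6]].

So P = [[1, 2, 3, 4], [5, 6]], Q = [[1, 2, 4, 5], [3, 6]].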